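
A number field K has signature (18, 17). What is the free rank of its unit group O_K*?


By Dirichlet's unit theorem:
rank = r1 + r2 - 1
= 18 + 17 - 1
= 34

34


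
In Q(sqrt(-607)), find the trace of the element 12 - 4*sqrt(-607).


Tr(a + b*sqrt(d)) = (a + b*sqrt(d)) + (a - b*sqrt(d)) = 2a
= 2 * (12)
= 24

24


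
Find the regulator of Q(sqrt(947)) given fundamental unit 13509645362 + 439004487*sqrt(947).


epsilon = 13509645362 + 439004487*sqrt(947)
= 2.7019e+10
R = ln(2.7019e+10)
= 24.0198

24.0198


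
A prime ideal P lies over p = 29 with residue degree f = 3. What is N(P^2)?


N(P^a) = p^(a*f)
= 29^(2*3)
= 29^6
= 594823321

594823321


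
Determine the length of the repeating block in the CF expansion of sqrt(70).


Run the CF algorithm for sqrt(70).
a_0 = floor(sqrt(70)) = 8; set m_0=0, q_0=1.
Recurrence: m' = q*a - m,  q' = (d - m'^2)/q,  a' = floor((a_0 + m')/q').
  step 1: m=8, q=6, a=2
  step 2: m=4, q=9, a=1
  step 3: m=5, q=5, a=2
  step 4: m=5, q=9, a=1
  step 5: m=4, q=6, a=2
  step 6: m=8, q=1, a=16
a_6 = 2*a_0 = 16, so the period closes here.
sqrt(70) = [8; 2, 1, 2, 1, 2, 16]
Period length = 6

6


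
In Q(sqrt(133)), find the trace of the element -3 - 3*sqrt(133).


Tr(a + b*sqrt(d)) = (a + b*sqrt(d)) + (a - b*sqrt(d)) = 2a
= 2 * (-3)
= -6

-6


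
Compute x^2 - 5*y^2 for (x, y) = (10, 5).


x^2 - d*y^2
= 10^2 - 5*5^2
= 100 - 125
= -25

-25


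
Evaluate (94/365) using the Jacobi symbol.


Compute (94/365) via quadratic reciprocity:
  pull out 2: (2/365) = -1  (since 365 mod 8 = 5)
  reciprocity: (47/365) -> +(365/47)
  reduce: (36/47)
  pull out 2: (2/47) = +1  (since 47 mod 8 = 7)
  pull out 2: (2/47) = +1  (since 47 mod 8 = 7)
  reciprocity: (9/47) -> +(47/9)
  reduce: (2/9)
  pull out 2: (2/9) = +1  (since 9 mod 8 = 1)
  (1/9) = 1
Product of signs = -1

-1


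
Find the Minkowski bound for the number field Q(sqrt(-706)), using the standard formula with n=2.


d = -706, d mod 4 = 2, so disc(K) = 4d = -2824; |disc(K)| = 2824
Imaginary quadratic field, so n = 2, s = r2 = 1, r1 = 0
M = (n!/n^n) * (4/pi)^s * sqrt(|disc(K)|) = (2!/2^2) * (4/pi)^1 * sqrt(2824)
= 0.5 * 1.273240 * 53.141321
= 33.8308

33.8308


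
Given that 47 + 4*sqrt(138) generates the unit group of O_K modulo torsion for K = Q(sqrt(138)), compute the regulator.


epsilon = 47 + 4*sqrt(138)
= 93.9894
R = ln(93.9894)
= 4.5432

4.5432


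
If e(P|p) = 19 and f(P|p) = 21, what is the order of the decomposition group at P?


|D_P| = e * f
= 19 * 21
= 399

399


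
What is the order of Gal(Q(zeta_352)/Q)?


|Gal(Q(zeta_352)/Q)| = phi(352)
= 160

160


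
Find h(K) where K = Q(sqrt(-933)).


K = Q(sqrt(-933)). d mod 4 = 3, so D = disc(K) = 4d = -3732
h(K) equals the number of primitive reduced positive-definite forms (a, b, c) = a*x^2 + b*x*y + c*y^2 with b^2 - 4ac = D,
where reduced means |b| <= a <= c, with b >= 0 whenever |b| = a or a = c, and primitive means gcd(a, b, c) = 1.
Reduced forces 3a^2 <= |D| = 3732, so 1 <= a <= 35; b must have the parity of D, and c = (b^2 - D)/(4a) must be an integer >= a.
Enumerate a = 1..35, b in [-a, a]:
  a=1: (1, 0, 933)  [1]
  a=2: (2, 2, 467)  [1]
  a=3: (3, 0, 311)  [1]
  a=4..5: none
  a=6: (6, 6, 157)  [1]
  a=7..12: none
  a=13: (13, -8, 73), (13, 8, 73)  [2]
  a=14..16: none
  a=17: (17, -12, 57), (17, 12, 57)  [2]
  a=18: none
  a=19: (19, -12, 51), (19, 12, 51)  [2]
  a=20..25: none
  a=26: (26, -18, 39), (26, 18, 39)  [2]
  a=27..28: none
  a=29: (29, -26, 38), (29, 26, 38)  [2]
  a=30: none
  a=31: (31, -22, 34), (31, 22, 34)  [2]
  a=32..35: none
Total reduced forms: 1 + 1 + 1 + 1 + 2 + 2 + 2 + 2 + 2 + 2 = 16
h = 16

16


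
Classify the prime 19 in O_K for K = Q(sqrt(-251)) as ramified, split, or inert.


K = Q(sqrt(-251)). Since d mod 4 = 1, disc(K) = -251.
Check p | disc: -251 mod 19 = 15.
p does not divide disc. Compute Legendre symbol (d/p):
15^((19-1)/2) mod 19 = -1
(d/p) = -1, so p is inert: (p) stays prime with e=1, f=2, g=1.
Therefore p is inert.

inert


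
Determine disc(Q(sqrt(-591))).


For K = Q(sqrt(d)) with d squarefree: disc(K) = d if d = 1 mod 4, and disc(K) = 4d if d = 2 or 3 mod 4.
Here d = -591, and d mod 4 = 1.
d = 1 mod 4 (O_K = Z[(1+sqrt(d))/2]), so disc(K) = d = -591

-591


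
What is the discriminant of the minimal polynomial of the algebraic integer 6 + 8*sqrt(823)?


The element 6 + 8*sqrt(823) has minimal polynomial:
x^2 - 12*x - 52636
Discriminant = (-12)^2 - 4*(-52636)
= 144 + 210544
= 210688

210688


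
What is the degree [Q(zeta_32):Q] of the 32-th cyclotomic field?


The degree equals Euler's totient phi(32).
32 = 2^5
phi(32) = 16

16


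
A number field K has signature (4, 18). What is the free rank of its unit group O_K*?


By Dirichlet's unit theorem:
rank = r1 + r2 - 1
= 4 + 18 - 1
= 21

21


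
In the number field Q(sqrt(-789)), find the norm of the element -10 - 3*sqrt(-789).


N(a + b*sqrt(d)) = a^2 - d*b^2
= (-10)^2 - (-789)*(-3)^2
= 100 + 7101
= 7201

7201


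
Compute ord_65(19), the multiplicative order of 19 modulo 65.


We want ord_65(19), the smallest k >= 1 with 19^k = 1 mod 65.
n = 65 = 5 * 13, phi(65) = 48; the order divides phi(n).
Divisors of 48: 1, 2, 3, 4, 6, 8, 12, 16, 24, 48
Repeated squaring mod 65: 19^1 = 19, 19^2 = 36, 19^4 = 61, 19^8 = 16, 19^16 = 61, 19^32 = 16
Test divisors in increasing order:
  k=1: 19^1 = 19 mod 65
  k=2: 19^2 = 36 mod 65
  k=3: 19^3 = 36 * 19 = 34 mod 65
  k=4: 19^4 = 61 mod 65
  k=6: 19^6 = 61 * 36 = 51 mod 65
  k=8: 19^8 = 16 mod 65
  k=12: 19^12 = 16 * 61 = 1 mod 65  <- first divisor giving 1
Order = 12

12


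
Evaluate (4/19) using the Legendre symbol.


p = 19 is prime, so compute (4/19) with the reciprocity algorithm (Jacobi-symbol steps: pull out 2s via (2/n), flip via reciprocity, reduce):
  pull out 2: (2/19) = -1  (since 19 mod 8 = 3)
  pull out 2: (2/19) = -1  (since 19 mod 8 = 3)
  (1/19) = 1
Product of signs = 1
(4/19) = 1

1


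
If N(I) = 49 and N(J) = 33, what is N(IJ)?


N(IJ) = N(I) * N(J)
= 49 * 33
= 1617

1617


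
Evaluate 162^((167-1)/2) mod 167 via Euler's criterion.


p = 167 is prime and the exponent is (p-1)/2 = 83, so by Euler's criterion 162^83 = (162/167) = +1 or -1 mod 167.
Compute by square-and-multiply:
  83 = 64 + 16 + 2 + 1 (binary 1010011)
  Repeated squaring mod 167: 162^1 = 162, 162^2 = 25, 162^4 = 124, 162^8 = 12, 162^16 = 144, 162^32 = 28, 162^64 = 116
  162^83 = 162^64 * 162^16 * 162^2 * 162^1 = 116 * 144 * 25 * 162 mod 167
    116 * 144 = 16704 = 4 mod 167
    4 * 25 = 100 = 100 mod 167
    100 * 162 = 16200 = 1 mod 167
  162^83 = 1 mod 167
Result 1: 162 is a quadratic residue mod 167.
162^83 mod 167 = 1

1


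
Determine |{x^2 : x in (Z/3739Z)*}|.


For prime p, the number of non-zero quadratic residues is (p-1)/2.
= (3739-1)/2
= 1869

1869


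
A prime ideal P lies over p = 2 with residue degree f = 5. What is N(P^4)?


N(P^a) = p^(a*f)
= 2^(4*5)
= 2^20
= 1048576

1048576


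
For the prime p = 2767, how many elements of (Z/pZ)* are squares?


For prime p, the number of non-zero quadratic residues is (p-1)/2.
= (2767-1)/2
= 1383

1383


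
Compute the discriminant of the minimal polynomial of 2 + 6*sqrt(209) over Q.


The element 2 + 6*sqrt(209) has minimal polynomial:
x^2 - 4*x - 7520
Discriminant = (-4)^2 - 4*(-7520)
= 16 + 30080
= 30096

30096


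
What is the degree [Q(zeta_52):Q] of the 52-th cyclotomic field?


The degree equals Euler's totient phi(52).
52 = 2^2 * 13
phi(52) = 24

24


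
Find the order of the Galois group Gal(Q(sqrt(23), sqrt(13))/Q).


The 2 square roots of distinct primes are multiplicatively independent over Q,
so [K:Q] = 2^2 and Gal(K/Q) is isomorphic to (Z/2Z)^2.
|Gal| = 2^2 = 4

4


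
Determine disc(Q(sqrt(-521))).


For K = Q(sqrt(d)) with d squarefree: disc(K) = d if d = 1 mod 4, and disc(K) = 4d if d = 2 or 3 mod 4.
Here d = -521, and d mod 4 = 3.
d = 3 mod 4, not 1 (O_K = Z[sqrt(d)]), so disc(K) = 4d = 4 * (-521) = -2084

-2084


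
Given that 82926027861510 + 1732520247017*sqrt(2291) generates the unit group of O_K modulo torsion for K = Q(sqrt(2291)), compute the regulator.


epsilon = 82926027861510 + 1732520247017*sqrt(2291)
= 1.6585e+14
R = ln(1.6585e+14)
= 32.7421

32.7421


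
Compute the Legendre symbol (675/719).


p = 719 is prime, so compute (675/719) with the reciprocity algorithm (Jacobi-symbol steps: pull out 2s via (2/n), flip via reciprocity, reduce):
  reciprocity: (675/719) -> -(719/675)
  reduce: (44/675)
  pull out 2: (2/675) = -1  (since 675 mod 8 = 3)
  pull out 2: (2/675) = -1  (since 675 mod 8 = 3)
  reciprocity: (11/675) -> -(675/11)
  reduce: (4/11)
  pull out 2: (2/11) = -1  (since 11 mod 8 = 3)
  pull out 2: (2/11) = -1  (since 11 mod 8 = 3)
  (1/11) = 1
Product of signs = 1
(675/719) = 1

1


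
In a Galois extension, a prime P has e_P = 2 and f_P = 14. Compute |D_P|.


|D_P| = e * f
= 2 * 14
= 28

28


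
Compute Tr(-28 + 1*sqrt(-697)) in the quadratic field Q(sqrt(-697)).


Tr(a + b*sqrt(d)) = (a + b*sqrt(d)) + (a - b*sqrt(d)) = 2a
= 2 * (-28)
= -56

-56


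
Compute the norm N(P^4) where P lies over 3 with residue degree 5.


N(P^a) = p^(a*f)
= 3^(4*5)
= 3^20
= 3486784401

3486784401


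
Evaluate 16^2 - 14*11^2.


x^2 - d*y^2
= 16^2 - 14*11^2
= 256 - 1694
= -1438

-1438


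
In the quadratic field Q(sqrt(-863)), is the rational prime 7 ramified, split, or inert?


K = Q(sqrt(-863)). Since d mod 4 = 1, disc(K) = -863.
Check p | disc: -863 mod 7 = 5.
p does not divide disc. Compute Legendre symbol (d/p):
5^((7-1)/2) mod 7 = -1
(d/p) = -1, so p is inert: (p) stays prime with e=1, f=2, g=1.
Therefore p is inert.

inert


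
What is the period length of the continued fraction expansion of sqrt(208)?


Run the CF algorithm for sqrt(208).
a_0 = floor(sqrt(208)) = 14; set m_0=0, q_0=1.
Recurrence: m' = q*a - m,  q' = (d - m'^2)/q,  a' = floor((a_0 + m')/q').
  step 1: m=14, q=12, a=2
  step 2: m=10, q=9, a=2
  step 3: m=8, q=16, a=1
  step 4: m=8, q=9, a=2
  step 5: m=10, q=12, a=2
  step 6: m=14, q=1, a=28
a_6 = 2*a_0 = 28, so the period closes here.
sqrt(208) = [14; 2, 2, 1, 2, 2, 28]
Period length = 6

6


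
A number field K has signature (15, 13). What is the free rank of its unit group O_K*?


By Dirichlet's unit theorem:
rank = r1 + r2 - 1
= 15 + 13 - 1
= 27

27


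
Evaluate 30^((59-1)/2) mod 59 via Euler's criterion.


p = 59 is prime and the exponent is (p-1)/2 = 29, so by Euler's criterion 30^29 = (30/59) = +1 or -1 mod 59.
Compute by square-and-multiply:
  29 = 16 + 8 + 4 + 1 (binary 11101)
  Repeated squaring mod 59: 30^1 = 30, 30^2 = 15, 30^4 = 48, 30^8 = 3, 30^16 = 9
  30^29 = 30^16 * 30^8 * 30^4 * 30^1 = 9 * 3 * 48 * 30 mod 59
    9 * 3 = 27 = 27 mod 59
    27 * 48 = 1296 = 57 mod 59
    57 * 30 = 1710 = 58 mod 59
  30^29 = 58 mod 59
Result 58 = p - 1 = -1 mod 59: 30 is a quadratic non-residue mod 59. As a residue in [0, p-1] the value is 58.
30^29 mod 59 = 58

58


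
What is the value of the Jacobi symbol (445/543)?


Compute (445/543) via quadratic reciprocity:
  reciprocity: (445/543) -> +(543/445)
  reduce: (98/445)
  pull out 2: (2/445) = -1  (since 445 mod 8 = 5)
  reciprocity: (49/445) -> +(445/49)
  reduce: (4/49)
  pull out 2: (2/49) = +1  (since 49 mod 8 = 1)
  pull out 2: (2/49) = +1  (since 49 mod 8 = 1)
  (1/49) = 1
Product of signs = -1

-1


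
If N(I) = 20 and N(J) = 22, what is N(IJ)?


N(IJ) = N(I) * N(J)
= 20 * 22
= 440

440


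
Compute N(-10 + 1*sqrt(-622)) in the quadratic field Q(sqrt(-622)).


N(a + b*sqrt(d)) = a^2 - d*b^2
= (-10)^2 - (-622)*(1)^2
= 100 + 622
= 722

722


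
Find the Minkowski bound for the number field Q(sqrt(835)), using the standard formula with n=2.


d = 835, d mod 4 = 3, so disc(K) = 4d = 3340; |disc(K)| = 3340
Real quadratic field, so n = 2, s = r2 = 0, r1 = 2
M = (n!/n^n) * (4/pi)^s * sqrt(|disc(K)|) = (2!/2^2) * (4/pi)^0 * sqrt(3340)
= 0.5 * 1.000000 * 57.792733
= 28.8964

28.8964


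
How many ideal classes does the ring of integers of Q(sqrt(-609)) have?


K = Q(sqrt(-609)). d mod 4 = 3, so D = disc(K) = 4d = -2436
h(K) equals the number of primitive reduced positive-definite forms (a, b, c) = a*x^2 + b*x*y + c*y^2 with b^2 - 4ac = D,
where reduced means |b| <= a <= c, with b >= 0 whenever |b| = a or a = c, and primitive means gcd(a, b, c) = 1.
Reduced forces 3a^2 <= |D| = 2436, so 1 <= a <= 28; b must have the parity of D, and c = (b^2 - D)/(4a) must be an integer >= a.
Enumerate a = 1..28, b in [-a, a]:
  a=1: (1, 0, 609)  [1]
  a=2: (2, 2, 305)  [1]
  a=3: (3, 0, 203)  [1]
  a=4: none
  a=5: (5, -2, 122), (5, 2, 122)  [2]
  a=6: (6, 6, 103)  [1]
  a=7: (7, 0, 87)  [1]
  a=8..9: none
  a=10: (10, -2, 61), (10, 2, 61)  [2]
  a=11..13: none
  a=14: (14, 14, 47)  [1]
  a=15: (15, -12, 43), (15, 12, 43)  [2]
  a=16..20: none
  a=21: (21, 0, 29)  [1]
  a=22: none
  a=23: (23, -18, 30), (23, 18, 30)  [2]
  a=24: none
  a=25: (25, 8, 25)  [1]
  a=26..28: none
Total reduced forms: 1 + 1 + 1 + 2 + 1 + 1 + 2 + 1 + 2 + 1 + 2 + 1 = 16
h = 16

16


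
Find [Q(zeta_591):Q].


The degree equals Euler's totient phi(591).
591 = 3 * 197
phi(591) = 392

392


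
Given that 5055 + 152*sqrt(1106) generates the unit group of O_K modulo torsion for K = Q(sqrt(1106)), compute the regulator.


epsilon = 5055 + 152*sqrt(1106)
= 10109.9999
R = ln(10109.9999)
= 9.2213

9.2213


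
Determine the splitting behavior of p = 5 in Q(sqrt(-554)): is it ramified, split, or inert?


K = Q(sqrt(-554)). Since d mod 4 = 2, disc(K) = -2216.
Check p | disc: -2216 mod 5 = 4.
p does not divide disc. Compute Legendre symbol (d/p):
1^((5-1)/2) mod 5 = 1
(d/p) = 1, so p splits: (p) = P*P' with e=1, f=1, g=2.
Therefore p is split.

split


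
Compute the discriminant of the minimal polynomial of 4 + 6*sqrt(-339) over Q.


The element 4 + 6*sqrt(-339) has minimal polynomial:
x^2 - 8*x + 12220
Discriminant = (-8)^2 - 4*(12220)
= 64 - 48880
= -48816

-48816


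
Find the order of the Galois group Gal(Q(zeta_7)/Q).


|Gal(Q(zeta_7)/Q)| = phi(7)
= 6

6


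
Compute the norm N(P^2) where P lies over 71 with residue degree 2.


N(P^a) = p^(a*f)
= 71^(2*2)
= 71^4
= 25411681

25411681


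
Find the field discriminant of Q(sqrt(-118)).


For K = Q(sqrt(d)) with d squarefree: disc(K) = d if d = 1 mod 4, and disc(K) = 4d if d = 2 or 3 mod 4.
Here d = -118, and d mod 4 = 2.
d = 2 mod 4, not 1 (O_K = Z[sqrt(d)]), so disc(K) = 4d = 4 * (-118) = -472

-472


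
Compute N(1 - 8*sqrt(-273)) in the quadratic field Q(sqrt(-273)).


N(a + b*sqrt(d)) = a^2 - d*b^2
= (1)^2 - (-273)*(-8)^2
= 1 + 17472
= 17473

17473


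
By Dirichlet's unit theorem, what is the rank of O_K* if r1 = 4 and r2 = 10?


By Dirichlet's unit theorem:
rank = r1 + r2 - 1
= 4 + 10 - 1
= 13

13


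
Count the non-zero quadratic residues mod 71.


For prime p, the number of non-zero quadratic residues is (p-1)/2.
= (71-1)/2
= 35

35


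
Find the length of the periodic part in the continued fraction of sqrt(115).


Run the CF algorithm for sqrt(115).
a_0 = floor(sqrt(115)) = 10; set m_0=0, q_0=1.
Recurrence: m' = q*a - m,  q' = (d - m'^2)/q,  a' = floor((a_0 + m')/q').
  step 1: m=10, q=15, a=1
  step 2: m=5, q=6, a=2
  step 3: m=7, q=11, a=1
  step 4: m=4, q=9, a=1
  step 5: m=5, q=10, a=1
  step 6: m=5, q=9, a=1
  step 7: m=4, q=11, a=1
  step 8: m=7, q=6, a=2
  step 9: m=5, q=15, a=1
  step 10: m=10, q=1, a=20
a_10 = 2*a_0 = 20, so the period closes here.
sqrt(115) = [10; 1, 2, 1, 1, 1, 1, 1, 2, 1, 20]
Period length = 10

10


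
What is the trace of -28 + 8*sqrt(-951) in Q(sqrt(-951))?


Tr(a + b*sqrt(d)) = (a + b*sqrt(d)) + (a - b*sqrt(d)) = 2a
= 2 * (-28)
= -56

-56


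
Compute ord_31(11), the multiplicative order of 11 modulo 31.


We want ord_31(11), the smallest k >= 1 with 11^k = 1 mod 31.
n = 31 = 31, phi(31) = 30; the order divides phi(n).
Divisors of 30: 1, 2, 3, 5, 6, 10, 15, 30
Repeated squaring mod 31: 11^1 = 11, 11^2 = 28, 11^4 = 9, 11^8 = 19, 11^16 = 20
Test divisors in increasing order:
  k=1: 11^1 = 11 mod 31
  k=2: 11^2 = 28 mod 31
  k=3: 11^3 = 28 * 11 = 29 mod 31
  k=5: 11^5 = 9 * 11 = 6 mod 31
  k=6: 11^6 = 9 * 28 = 4 mod 31
  k=10: 11^10 = 19 * 28 = 5 mod 31
  k=15: 11^15 = 19 * 9 * 28 * 11 = 30 mod 31
  k=30: 11^30 = 20 * 19 * 9 * 28 = 1 mod 31  <- first divisor giving 1
Order = 30

30


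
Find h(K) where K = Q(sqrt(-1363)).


K = Q(sqrt(-1363)). d mod 4 = 1, so D = disc(K) = d = -1363
h(K) equals the number of primitive reduced positive-definite forms (a, b, c) = a*x^2 + b*x*y + c*y^2 with b^2 - 4ac = D,
where reduced means |b| <= a <= c, with b >= 0 whenever |b| = a or a = c, and primitive means gcd(a, b, c) = 1.
Reduced forces 3a^2 <= |D| = 1363, so 1 <= a <= 21; b must have the parity of D, and c = (b^2 - D)/(4a) must be an integer >= a.
Enumerate a = 1..21, b in [-a, a]:
  a=1: (1, 1, 341)  [1]
  a=2..6: none
  a=7: (7, -3, 49), (7, 3, 49)  [2]
  a=8..10: none
  a=11: (11, -1, 31), (11, 1, 31)  [2]
  a=12..18: none
  a=19: (19, 9, 19)  [1]
  a=20..21: none
Total reduced forms: 1 + 2 + 2 + 1 = 6
h = 6

6


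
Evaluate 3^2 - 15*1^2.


x^2 - d*y^2
= 3^2 - 15*1^2
= 9 - 15
= -6

-6


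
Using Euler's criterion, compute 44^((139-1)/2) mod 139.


p = 139 is prime and the exponent is (p-1)/2 = 69, so by Euler's criterion 44^69 = (44/139) = +1 or -1 mod 139.
Compute by square-and-multiply:
  69 = 64 + 4 + 1 (binary 1000101)
  Repeated squaring mod 139: 44^1 = 44, 44^2 = 129, 44^4 = 100, 44^8 = 131, 44^16 = 64, 44^32 = 65, 44^64 = 55
  44^69 = 44^64 * 44^4 * 44^1 = 55 * 100 * 44 mod 139
    55 * 100 = 5500 = 79 mod 139
    79 * 44 = 3476 = 1 mod 139
  44^69 = 1 mod 139
Result 1: 44 is a quadratic residue mod 139.
44^69 mod 139 = 1

1


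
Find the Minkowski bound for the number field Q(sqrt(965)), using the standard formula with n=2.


d = 965, d mod 4 = 1, so disc(K) = d = 965; |disc(K)| = 965
Real quadratic field, so n = 2, s = r2 = 0, r1 = 2
M = (n!/n^n) * (4/pi)^s * sqrt(|disc(K)|) = (2!/2^2) * (4/pi)^0 * sqrt(965)
= 0.5 * 1.000000 * 31.064449
= 15.5322

15.5322


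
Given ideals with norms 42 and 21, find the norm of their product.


N(IJ) = N(I) * N(J)
= 42 * 21
= 882

882


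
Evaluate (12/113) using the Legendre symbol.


p = 113 is prime, so compute (12/113) with the reciprocity algorithm (Jacobi-symbol steps: pull out 2s via (2/n), flip via reciprocity, reduce):
  pull out 2: (2/113) = +1  (since 113 mod 8 = 1)
  pull out 2: (2/113) = +1  (since 113 mod 8 = 1)
  reciprocity: (3/113) -> +(113/3)
  reduce: (2/3)
  pull out 2: (2/3) = -1  (since 3 mod 8 = 3)
  (1/3) = 1
Product of signs = -1
(12/113) = -1

-1


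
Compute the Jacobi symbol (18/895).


Compute (18/895) via quadratic reciprocity:
  pull out 2: (2/895) = +1  (since 895 mod 8 = 7)
  reciprocity: (9/895) -> +(895/9)
  reduce: (4/9)
  pull out 2: (2/9) = +1  (since 9 mod 8 = 1)
  pull out 2: (2/9) = +1  (since 9 mod 8 = 1)
  (1/9) = 1
Product of signs = 1

1


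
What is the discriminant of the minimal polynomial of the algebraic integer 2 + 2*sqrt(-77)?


The element 2 + 2*sqrt(-77) has minimal polynomial:
x^2 - 4*x + 312
Discriminant = (-4)^2 - 4*(312)
= 16 - 1248
= -1232

-1232


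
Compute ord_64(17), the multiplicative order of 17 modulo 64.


We want ord_64(17), the smallest k >= 1 with 17^k = 1 mod 64.
n = 64 = 2^6, phi(64) = 32; the order divides phi(n).
Divisors of 32: 1, 2, 4, 8, 16, 32
Repeated squaring mod 64: 17^1 = 17, 17^2 = 33, 17^4 = 1, 17^8 = 1, 17^16 = 1, 17^32 = 1
Test divisors in increasing order:
  k=1: 17^1 = 17 mod 64
  k=2: 17^2 = 33 mod 64
  k=4: 17^4 = 1 mod 64  <- first divisor giving 1
Order = 4

4


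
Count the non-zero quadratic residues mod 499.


For prime p, the number of non-zero quadratic residues is (p-1)/2.
= (499-1)/2
= 249

249


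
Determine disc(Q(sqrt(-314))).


For K = Q(sqrt(d)) with d squarefree: disc(K) = d if d = 1 mod 4, and disc(K) = 4d if d = 2 or 3 mod 4.
Here d = -314, and d mod 4 = 2.
d = 2 mod 4, not 1 (O_K = Z[sqrt(d)]), so disc(K) = 4d = 4 * (-314) = -1256

-1256


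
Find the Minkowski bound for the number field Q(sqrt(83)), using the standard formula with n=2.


d = 83, d mod 4 = 3, so disc(K) = 4d = 332; |disc(K)| = 332
Real quadratic field, so n = 2, s = r2 = 0, r1 = 2
M = (n!/n^n) * (4/pi)^s * sqrt(|disc(K)|) = (2!/2^2) * (4/pi)^0 * sqrt(332)
= 0.5 * 1.000000 * 18.220867
= 9.1104

9.1104


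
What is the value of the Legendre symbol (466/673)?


p = 673 is prime, so compute (466/673) with the reciprocity algorithm (Jacobi-symbol steps: pull out 2s via (2/n), flip via reciprocity, reduce):
  pull out 2: (2/673) = +1  (since 673 mod 8 = 1)
  reciprocity: (233/673) -> +(673/233)
  reduce: (207/233)
  reciprocity: (207/233) -> +(233/207)
  reduce: (26/207)
  pull out 2: (2/207) = +1  (since 207 mod 8 = 7)
  reciprocity: (13/207) -> +(207/13)
  reduce: (12/13)
  pull out 2: (2/13) = -1  (since 13 mod 8 = 5)
  pull out 2: (2/13) = -1  (since 13 mod 8 = 5)
  reciprocity: (3/13) -> +(13/3)
  reduce: (1/3)
  (1/3) = 1
Product of signs = 1
(466/673) = 1

1


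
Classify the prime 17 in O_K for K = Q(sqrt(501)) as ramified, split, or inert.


K = Q(sqrt(501)). Since d mod 4 = 1, disc(K) = 501.
Check p | disc: 501 mod 17 = 8.
p does not divide disc. Compute Legendre symbol (d/p):
8^((17-1)/2) mod 17 = 1
(d/p) = 1, so p splits: (p) = P*P' with e=1, f=1, g=2.
Therefore p is split.

split


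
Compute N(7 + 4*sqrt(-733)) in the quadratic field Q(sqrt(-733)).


N(a + b*sqrt(d)) = a^2 - d*b^2
= (7)^2 - (-733)*(4)^2
= 49 + 11728
= 11777

11777


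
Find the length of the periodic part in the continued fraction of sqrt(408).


Run the CF algorithm for sqrt(408).
a_0 = floor(sqrt(408)) = 20; set m_0=0, q_0=1.
Recurrence: m' = q*a - m,  q' = (d - m'^2)/q,  a' = floor((a_0 + m')/q').
  step 1: m=20, q=8, a=5
  step 2: m=20, q=1, a=40
a_2 = 2*a_0 = 40, so the period closes here.
sqrt(408) = [20; 5, 40]
Period length = 2

2


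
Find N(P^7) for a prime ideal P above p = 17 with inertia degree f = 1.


N(P^a) = p^(a*f)
= 17^(7*1)
= 17^7
= 410338673

410338673


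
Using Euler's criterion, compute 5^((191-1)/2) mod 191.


p = 191 is prime and the exponent is (p-1)/2 = 95, so by Euler's criterion 5^95 = (5/191) = +1 or -1 mod 191.
Compute by square-and-multiply:
  95 = 64 + 16 + 8 + 4 + 2 + 1 (binary 1011111)
  Repeated squaring mod 191: 5^1 = 5, 5^2 = 25, 5^4 = 52, 5^8 = 30, 5^16 = 136, 5^32 = 160, 5^64 = 6
  5^95 = 5^64 * 5^16 * 5^8 * 5^4 * 5^2 * 5^1 = 6 * 136 * 30 * 52 * 25 * 5 mod 191
    6 * 136 = 816 = 52 mod 191
    52 * 30 = 1560 = 32 mod 191
    32 * 52 = 1664 = 136 mod 191
    136 * 25 = 3400 = 153 mod 191
    153 * 5 = 765 = 1 mod 191
  5^95 = 1 mod 191
Result 1: 5 is a quadratic residue mod 191.
5^95 mod 191 = 1

1


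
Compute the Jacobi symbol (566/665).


Compute (566/665) via quadratic reciprocity:
  pull out 2: (2/665) = +1  (since 665 mod 8 = 1)
  reciprocity: (283/665) -> +(665/283)
  reduce: (99/283)
  reciprocity: (99/283) -> -(283/99)
  reduce: (85/99)
  reciprocity: (85/99) -> +(99/85)
  reduce: (14/85)
  pull out 2: (2/85) = -1  (since 85 mod 8 = 5)
  reciprocity: (7/85) -> +(85/7)
  reduce: (1/7)
  (1/7) = 1
Product of signs = 1

1


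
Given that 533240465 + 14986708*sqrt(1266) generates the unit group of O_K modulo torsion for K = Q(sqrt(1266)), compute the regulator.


epsilon = 533240465 + 14986708*sqrt(1266)
= 1.0665e+09
R = ln(1.0665e+09)
= 20.7876

20.7876


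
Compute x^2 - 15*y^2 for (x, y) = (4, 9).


x^2 - d*y^2
= 4^2 - 15*9^2
= 16 - 1215
= -1199

-1199


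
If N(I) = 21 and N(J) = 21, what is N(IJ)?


N(IJ) = N(I) * N(J)
= 21 * 21
= 441

441


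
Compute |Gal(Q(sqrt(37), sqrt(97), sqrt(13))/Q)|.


The 3 square roots of distinct primes are multiplicatively independent over Q,
so [K:Q] = 2^3 and Gal(K/Q) is isomorphic to (Z/2Z)^3.
|Gal| = 2^3 = 8

8


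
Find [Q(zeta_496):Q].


The degree equals Euler's totient phi(496).
496 = 2^4 * 31
phi(496) = 240

240


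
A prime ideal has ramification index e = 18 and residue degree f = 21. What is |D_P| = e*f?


|D_P| = e * f
= 18 * 21
= 378

378


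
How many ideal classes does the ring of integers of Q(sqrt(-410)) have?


K = Q(sqrt(-410)). d mod 4 = 2, so D = disc(K) = 4d = -1640
h(K) equals the number of primitive reduced positive-definite forms (a, b, c) = a*x^2 + b*x*y + c*y^2 with b^2 - 4ac = D,
where reduced means |b| <= a <= c, with b >= 0 whenever |b| = a or a = c, and primitive means gcd(a, b, c) = 1.
Reduced forces 3a^2 <= |D| = 1640, so 1 <= a <= 23; b must have the parity of D, and c = (b^2 - D)/(4a) must be an integer >= a.
Enumerate a = 1..23, b in [-a, a]:
  a=1: (1, 0, 410)  [1]
  a=2: (2, 0, 205)  [1]
  a=3: (3, -2, 137), (3, 2, 137)  [2]
  a=4: none
  a=5: (5, 0, 82)  [1]
  a=6: (6, -4, 69), (6, 4, 69)  [2]
  a=7..8: none
  a=9: (9, -4, 46), (9, 4, 46)  [2]
  a=10: (10, 0, 41)  [1]
  a=11..14: none
  a=15: (15, -10, 29), (15, 10, 29)  [2]
  a=16: none
  a=17: (17, -14, 27), (17, 14, 27)  [2]
  a=18: (18, -4, 23), (18, 4, 23)  [2]
  a=19..23: none
Total reduced forms: 1 + 1 + 2 + 1 + 2 + 2 + 1 + 2 + 2 + 2 = 16
h = 16

16


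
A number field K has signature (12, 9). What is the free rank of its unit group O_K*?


By Dirichlet's unit theorem:
rank = r1 + r2 - 1
= 12 + 9 - 1
= 20

20


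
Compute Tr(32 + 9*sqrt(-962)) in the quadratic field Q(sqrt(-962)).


Tr(a + b*sqrt(d)) = (a + b*sqrt(d)) + (a - b*sqrt(d)) = 2a
= 2 * (32)
= 64

64


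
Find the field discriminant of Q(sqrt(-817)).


For K = Q(sqrt(d)) with d squarefree: disc(K) = d if d = 1 mod 4, and disc(K) = 4d if d = 2 or 3 mod 4.
Here d = -817, and d mod 4 = 3.
d = 3 mod 4, not 1 (O_K = Z[sqrt(d)]), so disc(K) = 4d = 4 * (-817) = -3268

-3268


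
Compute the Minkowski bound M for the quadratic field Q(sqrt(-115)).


d = -115, d mod 4 = 1, so disc(K) = d = -115; |disc(K)| = 115
Imaginary quadratic field, so n = 2, s = r2 = 1, r1 = 0
M = (n!/n^n) * (4/pi)^s * sqrt(|disc(K)|) = (2!/2^2) * (4/pi)^1 * sqrt(115)
= 0.5 * 1.273240 * 10.723805
= 6.8270

6.8270


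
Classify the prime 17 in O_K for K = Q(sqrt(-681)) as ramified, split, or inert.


K = Q(sqrt(-681)). Since d mod 4 = 3, disc(K) = -2724.
Check p | disc: -2724 mod 17 = 13.
p does not divide disc. Compute Legendre symbol (d/p):
16^((17-1)/2) mod 17 = 1
(d/p) = 1, so p splits: (p) = P*P' with e=1, f=1, g=2.
Therefore p is split.

split


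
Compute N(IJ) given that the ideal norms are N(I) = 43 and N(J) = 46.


N(IJ) = N(I) * N(J)
= 43 * 46
= 1978

1978


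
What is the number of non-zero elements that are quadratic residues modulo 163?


For prime p, the number of non-zero quadratic residues is (p-1)/2.
= (163-1)/2
= 81

81


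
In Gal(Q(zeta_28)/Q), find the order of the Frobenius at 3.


The Frobenius at p in Gal(Q(zeta_n)/Q) = (Z/nZ)* is the class of p, so its order is ord_28(3), the smallest k >= 1 with 3^k = 1 mod 28.
n = 28 = 2^2 * 7, phi(28) = 12; the order divides phi(n).
Divisors of 12: 1, 2, 3, 4, 6, 12
Repeated squaring mod 28: 3^1 = 3, 3^2 = 9, 3^4 = 25, 3^8 = 9
Test divisors in increasing order:
  k=1: 3^1 = 3 mod 28
  k=2: 3^2 = 9 mod 28
  k=3: 3^3 = 9 * 3 = 27 mod 28
  k=4: 3^4 = 25 mod 28
  k=6: 3^6 = 25 * 9 = 1 mod 28  <- first divisor giving 1
Order = 6

6


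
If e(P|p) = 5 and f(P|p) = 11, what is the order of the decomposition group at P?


|D_P| = e * f
= 5 * 11
= 55

55


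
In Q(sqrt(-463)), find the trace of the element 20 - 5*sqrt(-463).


Tr(a + b*sqrt(d)) = (a + b*sqrt(d)) + (a - b*sqrt(d)) = 2a
= 2 * (20)
= 40

40


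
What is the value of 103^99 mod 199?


p = 199 is prime and the exponent is (p-1)/2 = 99, so by Euler's criterion 103^99 = (103/199) = +1 or -1 mod 199.
Compute by square-and-multiply:
  99 = 64 + 32 + 2 + 1 (binary 1100011)
  Repeated squaring mod 199: 103^1 = 103, 103^2 = 62, 103^4 = 63, 103^8 = 188, 103^16 = 121, 103^32 = 114, 103^64 = 61
  103^99 = 103^64 * 103^32 * 103^2 * 103^1 = 61 * 114 * 62 * 103 mod 199
    61 * 114 = 6954 = 188 mod 199
    188 * 62 = 11656 = 114 mod 199
    114 * 103 = 11742 = 1 mod 199
  103^99 = 1 mod 199
Result 1: 103 is a quadratic residue mod 199.
103^99 mod 199 = 1

1


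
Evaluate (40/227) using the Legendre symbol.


p = 227 is prime, so compute (40/227) with the reciprocity algorithm (Jacobi-symbol steps: pull out 2s via (2/n), flip via reciprocity, reduce):
  pull out 2: (2/227) = -1  (since 227 mod 8 = 3)
  pull out 2: (2/227) = -1  (since 227 mod 8 = 3)
  pull out 2: (2/227) = -1  (since 227 mod 8 = 3)
  reciprocity: (5/227) -> +(227/5)
  reduce: (2/5)
  pull out 2: (2/5) = -1  (since 5 mod 8 = 5)
  (1/5) = 1
Product of signs = 1
(40/227) = 1

1


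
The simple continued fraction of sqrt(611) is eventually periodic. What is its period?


Run the CF algorithm for sqrt(611).
a_0 = floor(sqrt(611)) = 24; set m_0=0, q_0=1.
Recurrence: m' = q*a - m,  q' = (d - m'^2)/q,  a' = floor((a_0 + m')/q').
  step 1: m=24, q=35, a=1
  step 2: m=11, q=14, a=2
  step 3: m=17, q=23, a=1
  step 4: m=6, q=25, a=1
  step 5: m=19, q=10, a=4
  step 6: m=21, q=17, a=2
  step 7: m=13, q=26, a=1
  step 8: m=13, q=17, a=2
  step 9: m=21, q=10, a=4
  step 10: m=19, q=25, a=1
  step 11: m=6, q=23, a=1
  step 12: m=17, q=14, a=2
  step 13: m=11, q=35, a=1
  step 14: m=24, q=1, a=48
a_14 = 2*a_0 = 48, so the period closes here.
sqrt(611) = [24; 1, 2, 1, 1, 4, 2, 1, 2, 4, 1, 1, 2, 1, 48]
Period length = 14

14


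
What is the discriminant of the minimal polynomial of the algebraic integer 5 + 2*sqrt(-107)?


The element 5 + 2*sqrt(-107) has minimal polynomial:
x^2 - 10*x + 453
Discriminant = (-10)^2 - 4*(453)
= 100 - 1812
= -1712

-1712


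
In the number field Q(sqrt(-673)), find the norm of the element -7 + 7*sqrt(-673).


N(a + b*sqrt(d)) = a^2 - d*b^2
= (-7)^2 - (-673)*(7)^2
= 49 + 32977
= 33026

33026


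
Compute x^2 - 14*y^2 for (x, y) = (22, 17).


x^2 - d*y^2
= 22^2 - 14*17^2
= 484 - 4046
= -3562

-3562


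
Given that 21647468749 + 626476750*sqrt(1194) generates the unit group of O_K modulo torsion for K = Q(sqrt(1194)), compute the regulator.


epsilon = 21647468749 + 626476750*sqrt(1194)
= 4.3295e+10
R = ln(4.3295e+10)
= 24.4913

24.4913


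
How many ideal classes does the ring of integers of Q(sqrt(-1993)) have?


K = Q(sqrt(-1993)). d mod 4 = 3, so D = disc(K) = 4d = -7972
h(K) equals the number of primitive reduced positive-definite forms (a, b, c) = a*x^2 + b*x*y + c*y^2 with b^2 - 4ac = D,
where reduced means |b| <= a <= c, with b >= 0 whenever |b| = a or a = c, and primitive means gcd(a, b, c) = 1.
Reduced forces 3a^2 <= |D| = 7972, so 1 <= a <= 51; b must have the parity of D, and c = (b^2 - D)/(4a) must be an integer >= a.
Enumerate a = 1..51, b in [-a, a]:
  a=1: (1, 0, 1993)  [1]
  a=2: (2, 2, 997)  [1]
  a=3..6: none
  a=7: (7, -6, 286), (7, 6, 286)  [2]
  a=8..10: none
  a=11: (11, -6, 182), (11, 6, 182)  [2]
  a=12: none
  a=13: (13, -6, 154), (13, 6, 154)  [2]
  a=14: (14, -6, 143), (14, 6, 143)  [2]
  a=15..16: none
  a=17: (17, -16, 121), (17, 16, 121)  [2]
  a=18..21: none
  a=22: (22, -6, 91), (22, 6, 91)  [2]
  a=23: (23, -20, 91), (23, 20, 91)  [2]
  a=24..25: none
  a=26: (26, -6, 77), (26, 6, 77)  [2]
  a=27..33: none
  a=34: (34, -18, 61), (34, 18, 61)  [2]
  a=35..40: none
  a=41: (41, -8, 49), (41, 8, 49)  [2]
  a=42..45: none
  a=46: (46, -26, 47), (46, 26, 47)  [2]
  a=47..51: none
Total reduced forms: 1 + 1 + 2 + 2 + 2 + 2 + 2 + 2 + 2 + 2 + 2 + 2 + 2 = 24
h = 24

24


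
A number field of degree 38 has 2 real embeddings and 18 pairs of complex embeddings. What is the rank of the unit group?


By Dirichlet's unit theorem:
rank = r1 + r2 - 1
= 2 + 18 - 1
= 19

19


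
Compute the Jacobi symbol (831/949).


Compute (831/949) via quadratic reciprocity:
  reciprocity: (831/949) -> +(949/831)
  reduce: (118/831)
  pull out 2: (2/831) = +1  (since 831 mod 8 = 7)
  reciprocity: (59/831) -> -(831/59)
  reduce: (5/59)
  reciprocity: (5/59) -> +(59/5)
  reduce: (4/5)
  pull out 2: (2/5) = -1  (since 5 mod 8 = 5)
  pull out 2: (2/5) = -1  (since 5 mod 8 = 5)
  (1/5) = 1
Product of signs = -1

-1


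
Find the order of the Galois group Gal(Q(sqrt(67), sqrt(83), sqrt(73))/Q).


The 3 square roots of distinct primes are multiplicatively independent over Q,
so [K:Q] = 2^3 and Gal(K/Q) is isomorphic to (Z/2Z)^3.
|Gal| = 2^3 = 8

8


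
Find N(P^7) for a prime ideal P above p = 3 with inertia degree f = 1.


N(P^a) = p^(a*f)
= 3^(7*1)
= 3^7
= 2187

2187


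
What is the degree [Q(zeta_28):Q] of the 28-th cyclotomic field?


The degree equals Euler's totient phi(28).
28 = 2^2 * 7
phi(28) = 12

12


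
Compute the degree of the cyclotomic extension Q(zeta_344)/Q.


The degree equals Euler's totient phi(344).
344 = 2^3 * 43
phi(344) = 168

168


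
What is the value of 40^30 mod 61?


p = 61 is prime and the exponent is (p-1)/2 = 30, so by Euler's criterion 40^30 = (40/61) = +1 or -1 mod 61.
Compute by square-and-multiply:
  30 = 16 + 8 + 4 + 2 (binary 11110)
  Repeated squaring mod 61: 40^1 = 40, 40^2 = 14, 40^4 = 13, 40^8 = 47, 40^16 = 13
  40^30 = 40^16 * 40^8 * 40^4 * 40^2 = 13 * 47 * 13 * 14 mod 61
    13 * 47 = 611 = 1 mod 61
    1 * 13 = 13 = 13 mod 61
    13 * 14 = 182 = 60 mod 61
  40^30 = 60 mod 61
Result 60 = p - 1 = -1 mod 61: 40 is a quadratic non-residue mod 61. As a residue in [0, p-1] the value is 60.
40^30 mod 61 = 60

60


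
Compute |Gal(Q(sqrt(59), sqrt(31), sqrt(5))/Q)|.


The 3 square roots of distinct primes are multiplicatively independent over Q,
so [K:Q] = 2^3 and Gal(K/Q) is isomorphic to (Z/2Z)^3.
|Gal| = 2^3 = 8

8


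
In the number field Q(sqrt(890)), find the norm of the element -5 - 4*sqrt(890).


N(a + b*sqrt(d)) = a^2 - d*b^2
= (-5)^2 - (890)*(-4)^2
= 25 - 14240
= -14215

-14215


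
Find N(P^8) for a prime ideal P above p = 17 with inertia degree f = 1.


N(P^a) = p^(a*f)
= 17^(8*1)
= 17^8
= 6975757441

6975757441


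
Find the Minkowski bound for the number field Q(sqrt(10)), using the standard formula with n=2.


d = 10, d mod 4 = 2, so disc(K) = 4d = 40; |disc(K)| = 40
Real quadratic field, so n = 2, s = r2 = 0, r1 = 2
M = (n!/n^n) * (4/pi)^s * sqrt(|disc(K)|) = (2!/2^2) * (4/pi)^0 * sqrt(40)
= 0.5 * 1.000000 * 6.324555
= 3.1623

3.1623


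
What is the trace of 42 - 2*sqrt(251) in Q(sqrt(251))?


Tr(a + b*sqrt(d)) = (a + b*sqrt(d)) + (a - b*sqrt(d)) = 2a
= 2 * (42)
= 84

84


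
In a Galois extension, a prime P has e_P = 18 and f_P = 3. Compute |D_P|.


|D_P| = e * f
= 18 * 3
= 54

54


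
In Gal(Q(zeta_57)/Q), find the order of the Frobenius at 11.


The Frobenius at p in Gal(Q(zeta_n)/Q) = (Z/nZ)* is the class of p, so its order is ord_57(11), the smallest k >= 1 with 11^k = 1 mod 57.
n = 57 = 3 * 19, phi(57) = 36; the order divides phi(n).
Divisors of 36: 1, 2, 3, 4, 6, 9, 12, 18, 36
Repeated squaring mod 57: 11^1 = 11, 11^2 = 7, 11^4 = 49, 11^8 = 7, 11^16 = 49, 11^32 = 7
Test divisors in increasing order:
  k=1: 11^1 = 11 mod 57
  k=2: 11^2 = 7 mod 57
  k=3: 11^3 = 7 * 11 = 20 mod 57
  k=4: 11^4 = 49 mod 57
  k=6: 11^6 = 49 * 7 = 1 mod 57  <- first divisor giving 1
Order = 6

6


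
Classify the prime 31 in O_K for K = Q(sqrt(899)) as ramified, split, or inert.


K = Q(sqrt(899)). Since d mod 4 = 3, disc(K) = 3596.
Check p | disc: 3596 mod 31 = 0.
p divides disc, so p ramifies: (p) = P^2 with e=2, f=1, g=1.
Therefore p is ramified.

ramified


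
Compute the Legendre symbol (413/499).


p = 499 is prime, so compute (413/499) with the reciprocity algorithm (Jacobi-symbol steps: pull out 2s via (2/n), flip via reciprocity, reduce):
  reciprocity: (413/499) -> +(499/413)
  reduce: (86/413)
  pull out 2: (2/413) = -1  (since 413 mod 8 = 5)
  reciprocity: (43/413) -> +(413/43)
  reduce: (26/43)
  pull out 2: (2/43) = -1  (since 43 mod 8 = 3)
  reciprocity: (13/43) -> +(43/13)
  reduce: (4/13)
  pull out 2: (2/13) = -1  (since 13 mod 8 = 5)
  pull out 2: (2/13) = -1  (since 13 mod 8 = 5)
  (1/13) = 1
Product of signs = 1
(413/499) = 1

1


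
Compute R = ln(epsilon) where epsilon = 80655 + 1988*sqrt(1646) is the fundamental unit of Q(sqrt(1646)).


epsilon = 80655 + 1988*sqrt(1646)
= 161310.0000
R = ln(161310.0000)
= 11.9911

11.9911


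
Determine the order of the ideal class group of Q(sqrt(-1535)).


K = Q(sqrt(-1535)). d mod 4 = 1, so D = disc(K) = d = -1535
h(K) equals the number of primitive reduced positive-definite forms (a, b, c) = a*x^2 + b*x*y + c*y^2 with b^2 - 4ac = D,
where reduced means |b| <= a <= c, with b >= 0 whenever |b| = a or a = c, and primitive means gcd(a, b, c) = 1.
Reduced forces 3a^2 <= |D| = 1535, so 1 <= a <= 22; b must have the parity of D, and c = (b^2 - D)/(4a) must be an integer >= a.
Enumerate a = 1..22, b in [-a, a]:
  a=1: (1, 1, 384)  [1]
  a=2: (2, -1, 192), (2, 1, 192)  [2]
  a=3: (3, -1, 128), (3, 1, 128)  [2]
  a=4: (4, -1, 96), (4, 1, 96)  [2]
  a=5: (5, 5, 78)  [1]
  a=6: (6, -5, 65), (6, -1, 64), (6, 1, 64), (6, 5, 65)  [4]
  a=7: none
  a=8: (8, -1, 48), (8, 1, 48)  [2]
  a=9: (9, -7, 44), (9, 7, 44)  [2]
  a=10: (10, -5, 39), (10, 5, 39)  [2]
  a=11: (11, -7, 36), (11, 7, 36)  [2]
  a=12: (12, -7, 33), (12, -1, 32), (12, 1, 32), (12, 7, 33)  [4]
  a=13: (13, -5, 30), (13, 5, 30)  [2]
  a=14: none
  a=15: (15, -5, 26), (15, 5, 26)  [2]
  a=16: (16, -1, 24), (16, 1, 24)  [2]
  a=17: none
  a=18: (18, -11, 23), (18, -7, 22), (18, 7, 22), (18, 11, 23)  [4]
  a=19: (19, -17, 24), (19, 17, 24)  [2]
  a=20: (20, -15, 22), (20, 15, 22)  [2]
  a=21..22: none
Total reduced forms: 1 + 2 + 2 + 2 + 1 + 4 + 2 + 2 + 2 + 2 + 4 + 2 + 2 + 2 + 4 + 2 + 2 = 38
h = 38

38


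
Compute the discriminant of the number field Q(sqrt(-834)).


For K = Q(sqrt(d)) with d squarefree: disc(K) = d if d = 1 mod 4, and disc(K) = 4d if d = 2 or 3 mod 4.
Here d = -834, and d mod 4 = 2.
d = 2 mod 4, not 1 (O_K = Z[sqrt(d)]), so disc(K) = 4d = 4 * (-834) = -3336

-3336


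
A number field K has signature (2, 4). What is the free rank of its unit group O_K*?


By Dirichlet's unit theorem:
rank = r1 + r2 - 1
= 2 + 4 - 1
= 5

5


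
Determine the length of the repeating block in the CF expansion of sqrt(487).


Run the CF algorithm for sqrt(487).
a_0 = floor(sqrt(487)) = 22; set m_0=0, q_0=1.
Recurrence: m' = q*a - m,  q' = (d - m'^2)/q,  a' = floor((a_0 + m')/q').
  step 1: m=22, q=3, a=14
  step 2: m=20, q=29, a=1
  step 3: m=9, q=14, a=2
  step 4: m=19, q=9, a=4
  step 5: m=17, q=22, a=1
  step 6: m=5, q=21, a=1
  step 7: m=16, q=11, a=3
  step 8: m=17, q=18, a=2
  step 9: m=19, q=7, a=5
  step 10: m=16, q=33, a=1
  step 11: m=17, q=6, a=6
  step 12: m=19, q=21, a=1
  step 13: m=2, q=23, a=1
  step 14: m=21, q=2, a=21
  step 15: m=21, q=23, a=1
  step 16: m=2, q=21, a=1
  step 17: m=19, q=6, a=6
  step 18: m=17, q=33, a=1
  step 19: m=16, q=7, a=5
  step 20: m=19, q=18, a=2
  step 21: m=17, q=11, a=3
  step 22: m=16, q=21, a=1
  step 23: m=5, q=22, a=1
  step 24: m=17, q=9, a=4
  step 25: m=19, q=14, a=2
  step 26: m=9, q=29, a=1
  step 27: m=20, q=3, a=14
  step 28: m=22, q=1, a=44
a_28 = 2*a_0 = 44, so the period closes here.
sqrt(487) = [22; 14, 1, 2, 4, 1, 1, 3, 2, 5, 1, 6, 1, 1, 21, 1, 1, 6, 1, 5, 2, 3, 1, 1, 4, 2, 1, 14, 44]
Period length = 28

28


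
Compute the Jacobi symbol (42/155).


Compute (42/155) via quadratic reciprocity:
  pull out 2: (2/155) = -1  (since 155 mod 8 = 3)
  reciprocity: (21/155) -> +(155/21)
  reduce: (8/21)
  pull out 2: (2/21) = -1  (since 21 mod 8 = 5)
  pull out 2: (2/21) = -1  (since 21 mod 8 = 5)
  pull out 2: (2/21) = -1  (since 21 mod 8 = 5)
  (1/21) = 1
Product of signs = 1

1


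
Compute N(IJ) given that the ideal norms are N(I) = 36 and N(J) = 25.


N(IJ) = N(I) * N(J)
= 36 * 25
= 900

900


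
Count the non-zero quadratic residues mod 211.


For prime p, the number of non-zero quadratic residues is (p-1)/2.
= (211-1)/2
= 105

105
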